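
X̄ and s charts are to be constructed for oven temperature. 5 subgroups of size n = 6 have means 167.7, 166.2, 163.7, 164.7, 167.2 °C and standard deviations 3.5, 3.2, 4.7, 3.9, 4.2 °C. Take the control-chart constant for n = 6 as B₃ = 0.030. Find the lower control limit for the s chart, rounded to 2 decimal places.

0.12

s̄ = (3.5 + 3.2 + 4.7 + 3.9 + 4.2) / 5 = 3.9000
LCL_s = B₃·s̄ = 0.030 × 3.9000 = 0.1170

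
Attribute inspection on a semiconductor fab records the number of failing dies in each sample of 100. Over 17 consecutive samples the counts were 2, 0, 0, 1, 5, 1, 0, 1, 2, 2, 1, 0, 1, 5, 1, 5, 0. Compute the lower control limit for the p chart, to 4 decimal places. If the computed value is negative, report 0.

0.0000

p̄ = Σdᵢ / (k·n) = 27 / (17 × 100) = 0.01588
LCL = p̄ − 3·√(p̄(1−p̄)/n) = 0.01588 − 3 × 0.01250 = -0.02162 → 0 (negative, so LCL = 0)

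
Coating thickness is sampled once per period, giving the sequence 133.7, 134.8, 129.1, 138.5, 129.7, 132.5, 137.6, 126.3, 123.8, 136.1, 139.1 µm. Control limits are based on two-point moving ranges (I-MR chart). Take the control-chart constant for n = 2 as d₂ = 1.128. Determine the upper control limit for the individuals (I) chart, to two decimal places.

149.33

X̄ = (133.7 + 134.8 + 129.1 + 138.5 + 129.7 + 132.5 + 137.6 + 126.3 + 123.8 + 136.1 + 139.1) / 11 = 132.8364
Moving ranges: 1.1, 5.7, 9.4, 8.8, 2.8, 5.1, 11.3, 2.5, 12.3, 3.0; M̄R̄ = 62.0000 / 10 = 6.2000
UCL = X̄ + 3·M̄R̄/d₂ = 132.8364 + 3 × 6.2000 / 1.128 = 149.3257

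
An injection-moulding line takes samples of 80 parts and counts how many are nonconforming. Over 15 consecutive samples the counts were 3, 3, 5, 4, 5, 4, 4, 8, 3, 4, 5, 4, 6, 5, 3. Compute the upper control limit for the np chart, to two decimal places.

10.52

p̄ = Σdᵢ / (k·n) = 66 / (15 × 80) = 0.05500
UCL = np̄ + 3·√(np̄(1−p̄)) = 4.4000 + 3 × √(4.4000×0.94500) = 4.4000 + 3 × 2.0391 = 10.5174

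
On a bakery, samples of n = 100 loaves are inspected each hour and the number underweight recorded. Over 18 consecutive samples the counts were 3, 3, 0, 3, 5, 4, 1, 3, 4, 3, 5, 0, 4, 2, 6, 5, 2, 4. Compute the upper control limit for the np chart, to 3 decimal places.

8.420

p̄ = Σdᵢ / (k·n) = 57 / (18 × 100) = 0.03167
UCL = np̄ + 3·√(np̄(1−p̄)) = 3.1667 + 3 × √(3.1667×0.96833) = 3.1667 + 3 × 1.7511 = 8.4200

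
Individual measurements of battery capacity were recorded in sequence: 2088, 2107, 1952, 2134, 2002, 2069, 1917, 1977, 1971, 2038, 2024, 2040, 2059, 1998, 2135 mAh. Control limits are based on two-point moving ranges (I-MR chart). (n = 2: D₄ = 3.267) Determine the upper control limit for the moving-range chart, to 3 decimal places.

253.659

Moving ranges: 19, 155, 182, 132, 67, 152, 60, 6, 67, 14, 16, 19, 61, 137; M̄R̄ = 1087.0000 / 14 = 77.6429
UCL_MR = D₄·M̄R̄ = 3.267 × 77.6429 = 253.6592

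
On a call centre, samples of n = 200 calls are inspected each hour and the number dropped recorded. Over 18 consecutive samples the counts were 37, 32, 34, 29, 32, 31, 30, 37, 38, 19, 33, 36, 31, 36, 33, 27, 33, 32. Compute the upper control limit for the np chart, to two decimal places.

p̄ = Σdᵢ / (k·n) = 580 / (18 × 200) = 0.16111
UCL = np̄ + 3·√(np̄(1−p̄)) = 32.2222 + 3 × √(32.2222×0.83889) = 32.2222 + 3 × 5.1991 = 47.8196

47.82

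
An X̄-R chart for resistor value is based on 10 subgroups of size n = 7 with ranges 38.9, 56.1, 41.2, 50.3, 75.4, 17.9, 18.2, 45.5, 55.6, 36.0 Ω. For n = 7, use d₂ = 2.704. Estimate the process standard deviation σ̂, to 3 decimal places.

16.091

R̄ = (38.9 + 56.1 + 41.2 + 50.3 + 75.4 + 17.9 + 18.2 + 45.5 + 55.6 + 36.0) / 10 = 43.5100
σ̂ = R̄ / d₂ = 43.5100 / 2.704 = 16.0910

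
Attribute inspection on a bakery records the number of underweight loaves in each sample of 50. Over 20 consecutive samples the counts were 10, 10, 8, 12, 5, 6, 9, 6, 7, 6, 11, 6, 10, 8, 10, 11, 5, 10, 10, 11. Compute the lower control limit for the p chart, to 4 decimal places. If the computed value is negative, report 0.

0.0113

p̄ = Σdᵢ / (k·n) = 171 / (20 × 50) = 0.17100
LCL = p̄ − 3·√(p̄(1−p̄)/n) = 0.17100 − 3 × 0.05325 = 0.01126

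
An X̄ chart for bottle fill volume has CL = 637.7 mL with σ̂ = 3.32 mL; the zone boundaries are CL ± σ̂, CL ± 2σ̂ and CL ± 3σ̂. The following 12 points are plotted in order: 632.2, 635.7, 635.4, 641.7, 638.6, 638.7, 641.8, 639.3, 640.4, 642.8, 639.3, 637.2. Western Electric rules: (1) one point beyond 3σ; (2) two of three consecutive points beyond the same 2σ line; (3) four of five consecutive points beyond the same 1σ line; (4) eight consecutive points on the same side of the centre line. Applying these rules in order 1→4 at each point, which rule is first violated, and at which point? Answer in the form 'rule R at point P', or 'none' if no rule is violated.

Zone of each point (C = within 1σ̂, B = 1σ̂–2σ̂, A = 2σ̂–3σ̂, * = beyond 3σ̂; sign = side of CL): 1:-B, 2:-C, 3:-C, 4:+B, 5:+C, 6:+C, 7:+B, 8:+C, 9:+C, 10:+B, 11:+C, 12:-C
Rule 4 (eight consecutive points on the same side of the centre line) is satisfied at point 11.

rule 4 at point 11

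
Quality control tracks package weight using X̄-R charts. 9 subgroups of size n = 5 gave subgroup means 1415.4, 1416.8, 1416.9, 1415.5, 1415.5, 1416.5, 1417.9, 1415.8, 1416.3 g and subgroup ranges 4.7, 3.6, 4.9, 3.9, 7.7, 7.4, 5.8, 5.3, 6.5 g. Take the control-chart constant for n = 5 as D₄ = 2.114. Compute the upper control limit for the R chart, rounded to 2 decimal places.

R̄ = (4.7 + 3.6 + 4.9 + 3.9 + 7.7 + 7.4 + 5.8 + 5.3 + 6.5) / 9 = 49.8000 / 9 = 5.5333
UCL_R = D₄·R̄ = 2.114 × 5.5333 = 11.6975

11.70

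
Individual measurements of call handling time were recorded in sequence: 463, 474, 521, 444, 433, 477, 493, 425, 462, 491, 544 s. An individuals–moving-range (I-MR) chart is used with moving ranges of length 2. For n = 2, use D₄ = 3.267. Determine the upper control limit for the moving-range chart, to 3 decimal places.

128.393

Moving ranges: 11, 47, 77, 11, 44, 16, 68, 37, 29, 53; M̄R̄ = 393.0000 / 10 = 39.3000
UCL_MR = D₄·M̄R̄ = 3.267 × 39.3000 = 128.3931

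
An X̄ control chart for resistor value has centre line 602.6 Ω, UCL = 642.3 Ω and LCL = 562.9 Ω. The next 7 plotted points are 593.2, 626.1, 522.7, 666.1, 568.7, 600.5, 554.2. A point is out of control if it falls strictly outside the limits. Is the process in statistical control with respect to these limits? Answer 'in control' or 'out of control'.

Compare each point to [562.9, 642.3]: sample 3 = 522.7 < LCL; sample 4 = 666.1 > UCL; sample 7 = 554.2 < LCL.

out of control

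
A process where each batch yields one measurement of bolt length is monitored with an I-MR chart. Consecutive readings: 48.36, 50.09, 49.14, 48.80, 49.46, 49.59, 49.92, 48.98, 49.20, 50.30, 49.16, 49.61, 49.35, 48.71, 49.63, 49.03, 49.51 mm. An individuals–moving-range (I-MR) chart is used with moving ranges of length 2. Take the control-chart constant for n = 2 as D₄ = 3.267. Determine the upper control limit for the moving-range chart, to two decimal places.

Moving ranges: 1.73, 0.95, 0.34, 0.66, 0.13, 0.33, 0.94, 0.22, 1.10, 1.14, 0.45, 0.26, 0.64, 0.92, 0.60, 0.48; M̄R̄ = 10.8900 / 16 = 0.6806
UCL_MR = D₄·M̄R̄ = 3.267 × 0.6806 = 2.2236

2.22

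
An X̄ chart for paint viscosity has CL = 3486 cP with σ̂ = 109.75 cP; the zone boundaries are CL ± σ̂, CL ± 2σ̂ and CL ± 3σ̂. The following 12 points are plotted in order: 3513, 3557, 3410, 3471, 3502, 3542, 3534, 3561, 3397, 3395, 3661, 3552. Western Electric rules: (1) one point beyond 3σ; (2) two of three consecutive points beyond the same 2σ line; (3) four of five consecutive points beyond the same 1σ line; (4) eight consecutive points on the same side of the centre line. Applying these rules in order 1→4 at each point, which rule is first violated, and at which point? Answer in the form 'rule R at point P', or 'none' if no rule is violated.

none

Zone of each point (C = within 1σ̂, B = 1σ̂–2σ̂, A = 2σ̂–3σ̂, * = beyond 3σ̂; sign = side of CL): 1:+C, 2:+C, 3:-C, 4:-C, 5:+C, 6:+C, 7:+C, 8:+C, 9:-C, 10:-C, 11:+B, 12:+C
No rule fires across all 12 points.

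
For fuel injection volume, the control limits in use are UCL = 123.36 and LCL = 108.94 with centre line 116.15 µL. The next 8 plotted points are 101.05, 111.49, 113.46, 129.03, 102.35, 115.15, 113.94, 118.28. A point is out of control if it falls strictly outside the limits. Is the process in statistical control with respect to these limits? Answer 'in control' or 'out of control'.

Compare each point to [108.94, 123.36]: sample 1 = 101.05 < LCL; sample 4 = 129.03 > UCL; sample 5 = 102.35 < LCL.

out of control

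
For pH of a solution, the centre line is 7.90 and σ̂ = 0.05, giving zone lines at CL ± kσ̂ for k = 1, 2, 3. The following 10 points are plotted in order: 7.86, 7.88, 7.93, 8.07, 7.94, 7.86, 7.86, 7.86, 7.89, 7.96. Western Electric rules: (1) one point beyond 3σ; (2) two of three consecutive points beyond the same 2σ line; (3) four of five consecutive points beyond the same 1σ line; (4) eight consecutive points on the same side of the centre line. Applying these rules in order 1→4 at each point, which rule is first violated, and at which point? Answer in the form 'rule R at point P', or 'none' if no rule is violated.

rule 1 at point 4

Zone of each point (C = within 1σ̂, B = 1σ̂–2σ̂, A = 2σ̂–3σ̂, * = beyond 3σ̂; sign = side of CL): 1:-C, 2:-C, 3:+C, 4:+*, 5:+C, 6:-C, 7:-C, 8:-C, 9:-C, 10:+B
Rule 1 (one point beyond the 3σ limits) is satisfied at point 4.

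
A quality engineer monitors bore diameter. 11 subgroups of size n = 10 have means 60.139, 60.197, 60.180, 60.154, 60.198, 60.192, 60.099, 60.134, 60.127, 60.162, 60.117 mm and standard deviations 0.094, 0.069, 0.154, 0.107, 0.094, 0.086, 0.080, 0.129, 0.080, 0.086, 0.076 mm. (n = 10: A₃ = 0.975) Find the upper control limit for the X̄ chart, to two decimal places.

60.25

X̄̄ = (60.139 + 60.197 + 60.180 + 60.154 + 60.198 + 60.192 + 60.099 + 60.134 + 60.127 + 60.162 + 60.117) / 11 = 60.1545
s̄ = (0.094 + 0.069 + 0.154 + 0.107 + 0.094 + 0.086 + 0.080 + 0.129 + 0.080 + 0.086 + 0.076) / 11 = 0.0959
UCL = X̄̄ + A₃·s̄ = 60.1545 + 0.975 × 0.0959 = 60.2480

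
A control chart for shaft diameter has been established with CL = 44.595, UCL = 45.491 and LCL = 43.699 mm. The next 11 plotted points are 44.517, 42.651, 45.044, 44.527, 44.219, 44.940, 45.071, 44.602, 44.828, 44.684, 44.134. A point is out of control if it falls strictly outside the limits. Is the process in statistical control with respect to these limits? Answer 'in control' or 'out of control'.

Compare each point to [43.699, 45.491]: sample 2 = 42.651 < LCL.

out of control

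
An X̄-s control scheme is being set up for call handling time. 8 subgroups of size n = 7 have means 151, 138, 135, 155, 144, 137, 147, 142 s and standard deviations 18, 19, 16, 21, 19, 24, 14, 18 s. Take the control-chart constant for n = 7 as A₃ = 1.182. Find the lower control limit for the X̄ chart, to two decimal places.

X̄̄ = (151 + 138 + 135 + 155 + 144 + 137 + 147 + 142) / 8 = 143.6250
s̄ = (18 + 19 + 16 + 21 + 19 + 24 + 14 + 18) / 8 = 18.6250
LCL = X̄̄ − A₃·s̄ = 143.6250 − 1.182 × 18.6250 = 121.6103

121.61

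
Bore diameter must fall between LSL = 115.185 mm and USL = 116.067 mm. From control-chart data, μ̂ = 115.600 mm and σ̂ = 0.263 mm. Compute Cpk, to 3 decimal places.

Cpu = (USL − μ̂) / (3σ̂) = (116.067 − 115.600) / (3 × 0.263) = 0.5919; Cpl = (μ̂ − LSL) / (3σ̂) = (115.600 − 115.185) / (3 × 0.263) = 0.5260; Cpk = min(Cpu, Cpl) = 0.5260

0.526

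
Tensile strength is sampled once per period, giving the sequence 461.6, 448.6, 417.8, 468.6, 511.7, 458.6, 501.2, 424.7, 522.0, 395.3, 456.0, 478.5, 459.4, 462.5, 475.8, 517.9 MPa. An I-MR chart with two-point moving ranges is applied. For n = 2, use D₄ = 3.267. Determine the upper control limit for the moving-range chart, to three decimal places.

Moving ranges: 13.0, 30.8, 50.8, 43.1, 53.1, 42.6, 76.5, 97.3, 126.7, 60.7, 22.5, 19.1, 3.1, 13.3, 42.1; M̄R̄ = 694.7000 / 15 = 46.3133
UCL_MR = D₄·M̄R̄ = 3.267 × 46.3133 = 151.3057

151.306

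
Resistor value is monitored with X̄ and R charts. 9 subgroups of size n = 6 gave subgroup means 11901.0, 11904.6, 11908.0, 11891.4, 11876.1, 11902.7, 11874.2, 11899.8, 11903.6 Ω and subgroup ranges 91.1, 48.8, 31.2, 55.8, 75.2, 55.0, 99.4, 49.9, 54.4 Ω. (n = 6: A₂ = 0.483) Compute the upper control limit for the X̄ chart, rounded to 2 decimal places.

X̄̄ = (11901.0 + 11904.6 + 11908.0 + 11891.4 + 11876.1 + 11902.7 + 11874.2 + 11899.8 + 11903.6) / 9 = 107061.4000 / 9 = 11895.7111
R̄ = (91.1 + 48.8 + 31.2 + 55.8 + 75.2 + 55.0 + 99.4 + 49.9 + 54.4) / 9 = 560.8000 / 9 = 62.3111
UCL = X̄̄ + A₂·R̄ = 11895.7111 + 0.483 × 62.3111 = 11925.8074

11925.81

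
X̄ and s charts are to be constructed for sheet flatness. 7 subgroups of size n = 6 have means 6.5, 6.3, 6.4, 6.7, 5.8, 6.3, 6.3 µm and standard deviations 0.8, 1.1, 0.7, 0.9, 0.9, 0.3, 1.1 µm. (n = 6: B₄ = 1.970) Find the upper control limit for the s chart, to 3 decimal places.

1.632

s̄ = (0.8 + 1.1 + 0.7 + 0.9 + 0.9 + 0.3 + 1.1) / 7 = 0.8286
UCL_s = B₄·s̄ = 1.970 × 0.8286 = 1.6323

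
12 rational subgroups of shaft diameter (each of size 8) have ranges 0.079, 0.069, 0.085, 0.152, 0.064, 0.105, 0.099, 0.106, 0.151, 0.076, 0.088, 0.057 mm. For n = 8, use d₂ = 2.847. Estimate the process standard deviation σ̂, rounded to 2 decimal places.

R̄ = (0.079 + 0.069 + 0.085 + 0.152 + 0.064 + 0.105 + 0.099 + 0.106 + 0.151 + 0.076 + 0.088 + 0.057) / 12 = 0.0943
σ̂ = R̄ / d₂ = 0.0943 / 2.847 = 0.0331

0.03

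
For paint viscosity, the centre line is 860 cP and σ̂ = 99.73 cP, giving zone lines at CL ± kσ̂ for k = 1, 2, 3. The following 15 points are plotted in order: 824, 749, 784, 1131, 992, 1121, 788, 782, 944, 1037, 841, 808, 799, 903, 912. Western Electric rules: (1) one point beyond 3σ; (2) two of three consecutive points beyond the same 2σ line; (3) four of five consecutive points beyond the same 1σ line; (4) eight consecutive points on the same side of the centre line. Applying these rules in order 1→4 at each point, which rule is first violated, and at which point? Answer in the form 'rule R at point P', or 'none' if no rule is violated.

rule 2 at point 6

Zone of each point (C = within 1σ̂, B = 1σ̂–2σ̂, A = 2σ̂–3σ̂, * = beyond 3σ̂; sign = side of CL): 1:-C, 2:-B, 3:-C, 4:+A, 5:+B, 6:+A, 7:-C, 8:-C, 9:+C, 10:+B, 11:-C, 12:-C, 13:-C, 14:+C, 15:+C
Rule 2 (two of three consecutive points beyond the same 2σ limit) is satisfied at point 6.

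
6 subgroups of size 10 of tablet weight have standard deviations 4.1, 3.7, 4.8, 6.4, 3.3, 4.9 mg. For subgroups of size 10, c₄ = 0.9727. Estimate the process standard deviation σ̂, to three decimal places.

s̄ = (4.1 + 3.7 + 4.8 + 6.4 + 3.3 + 4.9) / 6 = 4.5333
σ̂ = s̄ / c₄ = 4.5333 / 0.9727 = 4.6606

4.661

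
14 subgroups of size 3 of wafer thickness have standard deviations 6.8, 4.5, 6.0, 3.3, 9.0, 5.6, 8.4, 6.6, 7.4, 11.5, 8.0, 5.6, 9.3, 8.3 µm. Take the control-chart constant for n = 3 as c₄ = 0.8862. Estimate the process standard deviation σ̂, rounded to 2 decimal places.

8.08

s̄ = (6.8 + 4.5 + 6.0 + 3.3 + 9.0 + 5.6 + 8.4 + 6.6 + 7.4 + 11.5 + 8.0 + 5.6 + 9.3 + 8.3) / 14 = 7.1643
σ̂ = s̄ / c₄ = 7.1643 / 0.8862 = 8.0843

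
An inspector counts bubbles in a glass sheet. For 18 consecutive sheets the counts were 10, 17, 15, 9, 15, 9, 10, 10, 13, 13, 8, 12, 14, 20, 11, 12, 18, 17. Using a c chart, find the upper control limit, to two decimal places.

23.74

c̄ = (10 + 17 + 15 + 9 + 15 + 9 + 10 + 10 + 13 + 13 + 8 + 12 + 14 + 20 + 11 + 12 + 18 + 17) / 18 = 233 / 18 = 12.9444
UCL = c̄ + 3√c̄ = 12.9444 + 3 × √12.9444 = 12.9444 + 3 × 3.5978 = 23.7380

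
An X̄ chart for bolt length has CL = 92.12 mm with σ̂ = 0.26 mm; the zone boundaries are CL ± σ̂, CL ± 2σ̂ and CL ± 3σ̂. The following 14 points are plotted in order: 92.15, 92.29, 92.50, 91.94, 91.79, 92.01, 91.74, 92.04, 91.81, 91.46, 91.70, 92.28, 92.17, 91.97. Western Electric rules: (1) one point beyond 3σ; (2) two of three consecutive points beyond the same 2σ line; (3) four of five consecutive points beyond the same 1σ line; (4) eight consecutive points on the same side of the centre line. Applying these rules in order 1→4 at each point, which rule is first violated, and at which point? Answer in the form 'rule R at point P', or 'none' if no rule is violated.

rule 3 at point 11

Zone of each point (C = within 1σ̂, B = 1σ̂–2σ̂, A = 2σ̂–3σ̂, * = beyond 3σ̂; sign = side of CL): 1:+C, 2:+C, 3:+B, 4:-C, 5:-B, 6:-C, 7:-B, 8:-C, 9:-B, 10:-A, 11:-B, 12:+C, 13:+C, 14:-C
Rule 3 (four of five consecutive points beyond the same 1σ limit) is satisfied at point 11.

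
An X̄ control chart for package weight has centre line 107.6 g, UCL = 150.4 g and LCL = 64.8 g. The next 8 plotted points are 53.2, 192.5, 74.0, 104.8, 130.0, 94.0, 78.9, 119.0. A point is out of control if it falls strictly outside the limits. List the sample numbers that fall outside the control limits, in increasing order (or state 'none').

1, 2

Compare each point to [64.8, 150.4]: sample 1 = 53.2 < LCL; sample 2 = 192.5 > UCL.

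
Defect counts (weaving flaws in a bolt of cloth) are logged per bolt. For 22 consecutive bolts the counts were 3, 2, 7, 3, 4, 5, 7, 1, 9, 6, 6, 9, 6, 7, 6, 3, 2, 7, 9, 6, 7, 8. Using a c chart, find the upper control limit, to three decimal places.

c̄ = (3 + 2 + 7 + 3 + 4 + 5 + 7 + 1 + 9 + 6 + 6 + 9 + 6 + 7 + 6 + 3 + 2 + 7 + 9 + 6 + 7 + 8) / 22 = 123 / 22 = 5.5909
UCL = c̄ + 3√c̄ = 5.5909 + 3 × √5.5909 = 5.5909 + 3 × 2.3645 = 12.6844

12.684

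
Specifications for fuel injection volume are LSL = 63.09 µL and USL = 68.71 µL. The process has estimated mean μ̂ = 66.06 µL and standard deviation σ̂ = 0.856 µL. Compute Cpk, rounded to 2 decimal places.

Cpu = (USL − μ̂) / (3σ̂) = (68.71 − 66.06) / (3 × 0.856) = 1.0319; Cpl = (μ̂ − LSL) / (3σ̂) = (66.06 − 63.09) / (3 × 0.856) = 1.1565; Cpk = min(Cpu, Cpl) = 1.0319

1.03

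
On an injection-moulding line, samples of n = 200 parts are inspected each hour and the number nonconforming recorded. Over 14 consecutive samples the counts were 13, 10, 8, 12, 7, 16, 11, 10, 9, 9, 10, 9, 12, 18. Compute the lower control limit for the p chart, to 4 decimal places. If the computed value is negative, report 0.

0.0066

p̄ = Σdᵢ / (k·n) = 154 / (14 × 200) = 0.05500
LCL = p̄ − 3·√(p̄(1−p̄)/n) = 0.05500 − 3 × 0.01612 = 0.00664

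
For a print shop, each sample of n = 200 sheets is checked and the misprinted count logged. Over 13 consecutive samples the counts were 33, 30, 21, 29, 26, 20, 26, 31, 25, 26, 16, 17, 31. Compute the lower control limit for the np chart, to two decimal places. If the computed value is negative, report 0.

11.32

p̄ = Σdᵢ / (k·n) = 331 / (13 × 200) = 0.12731
LCL = np̄ − 3·√(np̄(1−p̄)) = 25.4615 − 3 × 4.7138 = 11.3201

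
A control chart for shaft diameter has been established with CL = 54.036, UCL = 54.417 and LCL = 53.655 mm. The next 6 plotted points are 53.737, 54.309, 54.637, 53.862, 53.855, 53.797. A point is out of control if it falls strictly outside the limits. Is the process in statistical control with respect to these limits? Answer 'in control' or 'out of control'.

Compare each point to [53.655, 54.417]: sample 3 = 54.637 > UCL.

out of control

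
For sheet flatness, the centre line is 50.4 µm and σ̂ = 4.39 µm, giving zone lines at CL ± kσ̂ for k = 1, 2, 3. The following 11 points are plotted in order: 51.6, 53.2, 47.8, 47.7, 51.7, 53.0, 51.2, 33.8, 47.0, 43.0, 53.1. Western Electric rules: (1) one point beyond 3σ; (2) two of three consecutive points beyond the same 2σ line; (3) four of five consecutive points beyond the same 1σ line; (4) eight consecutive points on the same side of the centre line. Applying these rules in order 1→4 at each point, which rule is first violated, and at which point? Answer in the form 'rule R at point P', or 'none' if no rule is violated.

rule 1 at point 8

Zone of each point (C = within 1σ̂, B = 1σ̂–2σ̂, A = 2σ̂–3σ̂, * = beyond 3σ̂; sign = side of CL): 1:+C, 2:+C, 3:-C, 4:-C, 5:+C, 6:+C, 7:+C, 8:-*, 9:-C, 10:-B, 11:+C
Rule 1 (one point beyond the 3σ limits) is satisfied at point 8.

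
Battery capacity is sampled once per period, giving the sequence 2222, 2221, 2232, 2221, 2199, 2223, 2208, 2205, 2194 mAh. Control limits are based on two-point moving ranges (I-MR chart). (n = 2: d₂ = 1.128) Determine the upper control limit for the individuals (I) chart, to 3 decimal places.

2246.469

X̄ = (2222 + 2221 + 2232 + 2221 + 2199 + 2223 + 2208 + 2205 + 2194) / 9 = 2213.8889
Moving ranges: 1, 11, 11, 22, 24, 15, 3, 11; M̄R̄ = 98.0000 / 8 = 12.2500
UCL = X̄ + 3·M̄R̄/d₂ = 2213.8889 + 3 × 12.2500 / 1.128 = 2246.4687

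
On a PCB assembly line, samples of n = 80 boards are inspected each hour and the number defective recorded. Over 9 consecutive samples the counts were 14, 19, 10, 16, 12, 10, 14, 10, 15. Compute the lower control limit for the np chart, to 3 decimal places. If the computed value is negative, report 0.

3.333

p̄ = Σdᵢ / (k·n) = 120 / (9 × 80) = 0.16667
LCL = np̄ − 3·√(np̄(1−p̄)) = 13.3333 − 3 × 3.3333 = 3.3333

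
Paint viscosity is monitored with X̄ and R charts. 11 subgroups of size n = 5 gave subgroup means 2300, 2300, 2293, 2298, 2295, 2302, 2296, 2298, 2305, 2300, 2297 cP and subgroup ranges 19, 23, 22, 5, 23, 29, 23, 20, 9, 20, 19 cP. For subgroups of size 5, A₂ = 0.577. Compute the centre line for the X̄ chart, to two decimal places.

X̄̄ = (2300 + 2300 + 2293 + 2298 + 2295 + 2302 + 2296 + 2298 + 2305 + 2300 + 2297) / 11 = 25284.0000 / 11 = 2298.5455
CL = X̄̄ = 2298.5455

2298.55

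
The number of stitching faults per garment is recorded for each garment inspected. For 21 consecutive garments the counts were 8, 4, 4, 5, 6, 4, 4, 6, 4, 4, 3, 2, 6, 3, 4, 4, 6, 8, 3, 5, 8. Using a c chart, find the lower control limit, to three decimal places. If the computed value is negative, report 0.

0.000

c̄ = (8 + 4 + 4 + 5 + 6 + 4 + 4 + 6 + 4 + 4 + 3 + 2 + 6 + 3 + 4 + 4 + 6 + 8 + 3 + 5 + 8) / 21 = 101 / 21 = 4.8095
LCL = c̄ − 3√c̄ = 4.8095 − 3 × 2.1931 = -1.7697 → 0 (cannot be negative)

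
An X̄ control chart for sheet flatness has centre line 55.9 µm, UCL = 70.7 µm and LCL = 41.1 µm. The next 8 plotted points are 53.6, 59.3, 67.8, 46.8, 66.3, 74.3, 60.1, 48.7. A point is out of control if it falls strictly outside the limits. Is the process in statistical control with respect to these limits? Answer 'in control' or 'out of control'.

out of control

Compare each point to [41.1, 70.7]: sample 6 = 74.3 > UCL.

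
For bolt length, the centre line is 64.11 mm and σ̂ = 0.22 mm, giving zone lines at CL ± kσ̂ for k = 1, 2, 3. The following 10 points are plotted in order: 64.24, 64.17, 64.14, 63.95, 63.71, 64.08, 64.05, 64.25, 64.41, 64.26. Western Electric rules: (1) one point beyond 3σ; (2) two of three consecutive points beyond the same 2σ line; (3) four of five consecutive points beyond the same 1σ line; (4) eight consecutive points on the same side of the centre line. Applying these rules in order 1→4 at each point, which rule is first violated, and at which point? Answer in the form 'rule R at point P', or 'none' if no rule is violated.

Zone of each point (C = within 1σ̂, B = 1σ̂–2σ̂, A = 2σ̂–3σ̂, * = beyond 3σ̂; sign = side of CL): 1:+C, 2:+C, 3:+C, 4:-C, 5:-B, 6:-C, 7:-C, 8:+C, 9:+B, 10:+C
No rule fires across all 10 points.

none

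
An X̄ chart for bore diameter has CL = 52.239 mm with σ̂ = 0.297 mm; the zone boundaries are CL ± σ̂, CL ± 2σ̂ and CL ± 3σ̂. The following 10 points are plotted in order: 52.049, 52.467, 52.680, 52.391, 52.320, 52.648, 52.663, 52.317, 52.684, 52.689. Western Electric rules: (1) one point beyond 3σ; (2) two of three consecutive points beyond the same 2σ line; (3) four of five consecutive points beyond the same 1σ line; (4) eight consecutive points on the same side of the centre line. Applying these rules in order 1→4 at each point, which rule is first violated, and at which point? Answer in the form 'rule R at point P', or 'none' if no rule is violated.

Zone of each point (C = within 1σ̂, B = 1σ̂–2σ̂, A = 2σ̂–3σ̂, * = beyond 3σ̂; sign = side of CL): 1:-C, 2:+C, 3:+B, 4:+C, 5:+C, 6:+B, 7:+B, 8:+C, 9:+B, 10:+B
Rule 4 (eight consecutive points on the same side of the centre line) is satisfied at point 9.

rule 4 at point 9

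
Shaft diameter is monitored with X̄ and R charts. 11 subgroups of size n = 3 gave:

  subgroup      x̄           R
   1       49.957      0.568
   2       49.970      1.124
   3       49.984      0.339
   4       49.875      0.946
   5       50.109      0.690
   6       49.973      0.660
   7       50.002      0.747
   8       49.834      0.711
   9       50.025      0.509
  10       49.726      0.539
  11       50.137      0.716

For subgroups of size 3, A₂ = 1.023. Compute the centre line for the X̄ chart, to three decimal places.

49.963

X̄̄ = (49.957 + 49.970 + 49.984 + 49.875 + 50.109 + 49.973 + 50.002 + 49.834 + 50.025 + 49.726 + 50.137) / 11 = 549.5920 / 11 = 49.9629
CL = X̄̄ = 49.9629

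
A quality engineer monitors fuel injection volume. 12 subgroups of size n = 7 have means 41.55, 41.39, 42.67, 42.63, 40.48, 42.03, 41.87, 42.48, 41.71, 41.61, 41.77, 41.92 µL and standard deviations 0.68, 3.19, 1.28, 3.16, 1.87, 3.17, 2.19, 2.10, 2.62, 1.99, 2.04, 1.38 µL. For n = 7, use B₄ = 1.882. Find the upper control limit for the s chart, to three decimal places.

s̄ = (0.68 + 3.19 + 1.28 + 3.16 + 1.87 + 3.17 + 2.19 + 2.10 + 2.62 + 1.99 + 2.04 + 1.38) / 12 = 2.1392
UCL_s = B₄·s̄ = 1.882 × 2.1392 = 4.0259

4.026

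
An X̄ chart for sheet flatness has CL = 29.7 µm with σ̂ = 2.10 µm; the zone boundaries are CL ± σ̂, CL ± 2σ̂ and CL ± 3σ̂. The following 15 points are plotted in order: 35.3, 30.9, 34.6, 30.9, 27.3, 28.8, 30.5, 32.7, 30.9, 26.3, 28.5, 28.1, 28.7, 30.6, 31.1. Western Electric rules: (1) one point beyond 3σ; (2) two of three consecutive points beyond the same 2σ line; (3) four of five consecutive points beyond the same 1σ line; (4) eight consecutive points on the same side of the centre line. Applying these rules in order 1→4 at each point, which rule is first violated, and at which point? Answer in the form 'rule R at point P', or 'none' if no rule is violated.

rule 2 at point 3

Zone of each point (C = within 1σ̂, B = 1σ̂–2σ̂, A = 2σ̂–3σ̂, * = beyond 3σ̂; sign = side of CL): 1:+A, 2:+C, 3:+A, 4:+C, 5:-B, 6:-C, 7:+C, 8:+B, 9:+C, 10:-B, 11:-C, 12:-C, 13:-C, 14:+C, 15:+C
Rule 2 (two of three consecutive points beyond the same 2σ limit) is satisfied at point 3.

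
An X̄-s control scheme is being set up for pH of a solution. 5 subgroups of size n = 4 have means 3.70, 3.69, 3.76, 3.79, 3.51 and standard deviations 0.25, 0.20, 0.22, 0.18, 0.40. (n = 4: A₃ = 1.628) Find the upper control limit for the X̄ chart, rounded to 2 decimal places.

X̄̄ = (3.70 + 3.69 + 3.76 + 3.79 + 3.51) / 5 = 3.6900
s̄ = (0.25 + 0.20 + 0.22 + 0.18 + 0.40) / 5 = 0.2500
UCL = X̄̄ + A₃·s̄ = 3.6900 + 1.628 × 0.2500 = 4.0970

4.10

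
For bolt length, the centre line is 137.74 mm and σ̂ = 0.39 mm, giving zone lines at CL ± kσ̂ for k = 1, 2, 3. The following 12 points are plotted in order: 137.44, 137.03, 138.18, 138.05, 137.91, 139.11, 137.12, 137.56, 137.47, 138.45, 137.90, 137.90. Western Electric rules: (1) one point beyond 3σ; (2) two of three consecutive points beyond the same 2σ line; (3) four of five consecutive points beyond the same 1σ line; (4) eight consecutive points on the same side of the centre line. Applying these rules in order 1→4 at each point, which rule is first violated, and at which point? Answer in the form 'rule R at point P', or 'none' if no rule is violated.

rule 1 at point 6

Zone of each point (C = within 1σ̂, B = 1σ̂–2σ̂, A = 2σ̂–3σ̂, * = beyond 3σ̂; sign = side of CL): 1:-C, 2:-B, 3:+B, 4:+C, 5:+C, 6:+*, 7:-B, 8:-C, 9:-C, 10:+B, 11:+C, 12:+C
Rule 1 (one point beyond the 3σ limits) is satisfied at point 6.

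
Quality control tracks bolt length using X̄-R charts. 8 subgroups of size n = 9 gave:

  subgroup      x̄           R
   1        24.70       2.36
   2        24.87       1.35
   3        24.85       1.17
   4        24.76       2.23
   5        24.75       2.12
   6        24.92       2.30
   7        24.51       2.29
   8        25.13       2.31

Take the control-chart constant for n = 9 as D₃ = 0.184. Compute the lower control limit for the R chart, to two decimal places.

R̄ = (2.36 + 1.35 + 1.17 + 2.23 + 2.12 + 2.30 + 2.29 + 2.31) / 8 = 16.1300 / 8 = 2.0162
LCL_R = D₃·R̄ = 0.184 × 2.0162 = 0.3710

0.37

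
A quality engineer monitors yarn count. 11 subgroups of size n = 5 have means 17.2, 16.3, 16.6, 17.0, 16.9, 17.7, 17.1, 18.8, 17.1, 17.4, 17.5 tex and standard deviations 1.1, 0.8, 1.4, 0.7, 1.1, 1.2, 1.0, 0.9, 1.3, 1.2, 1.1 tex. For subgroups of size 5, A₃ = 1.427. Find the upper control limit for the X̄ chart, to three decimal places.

X̄̄ = (17.2 + 16.3 + 16.6 + 17.0 + 16.9 + 17.7 + 17.1 + 18.8 + 17.1 + 17.4 + 17.5) / 11 = 17.2364
s̄ = (1.1 + 0.8 + 1.4 + 0.7 + 1.1 + 1.2 + 1.0 + 0.9 + 1.3 + 1.2 + 1.1) / 11 = 1.0727
UCL = X̄̄ + A₃·s̄ = 17.2364 + 1.427 × 1.0727 = 18.7671

18.767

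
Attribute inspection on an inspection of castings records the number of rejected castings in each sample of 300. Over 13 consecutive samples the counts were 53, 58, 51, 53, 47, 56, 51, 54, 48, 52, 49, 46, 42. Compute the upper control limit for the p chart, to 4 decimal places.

p̄ = Σdᵢ / (k·n) = 660 / (13 × 300) = 0.16923
UCL = p̄ + 3·√(p̄(1−p̄)/n) = 0.16923 + 3 × √(0.16923×0.83077/300) = 0.16923 + 3 × 0.02165 = 0.23417

0.2342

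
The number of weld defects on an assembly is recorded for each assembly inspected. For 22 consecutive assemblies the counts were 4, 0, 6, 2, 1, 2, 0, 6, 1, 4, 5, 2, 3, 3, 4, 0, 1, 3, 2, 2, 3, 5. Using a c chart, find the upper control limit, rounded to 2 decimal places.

7.59

c̄ = (4 + 0 + 6 + 2 + 1 + 2 + 0 + 6 + 1 + 4 + 5 + 2 + 3 + 3 + 4 + 0 + 1 + 3 + 2 + 2 + 3 + 5) / 22 = 59 / 22 = 2.6818
UCL = c̄ + 3√c̄ = 2.6818 + 3 × √2.6818 = 2.6818 + 3 × 1.6376 = 7.5947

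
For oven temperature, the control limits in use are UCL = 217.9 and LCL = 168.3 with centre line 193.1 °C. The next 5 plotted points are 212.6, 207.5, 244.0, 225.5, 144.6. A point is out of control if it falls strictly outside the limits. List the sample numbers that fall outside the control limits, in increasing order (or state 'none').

3, 4, 5

Compare each point to [168.3, 217.9]: sample 3 = 244.0 > UCL; sample 4 = 225.5 > UCL; sample 5 = 144.6 < LCL.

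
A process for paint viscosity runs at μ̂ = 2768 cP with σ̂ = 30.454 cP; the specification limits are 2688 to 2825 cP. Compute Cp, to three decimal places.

0.750

Cp = (USL − LSL) / (6σ̂) = (2825 − 2688) / (6 × 30.454) = 137.0000 / 182.7240 = 0.7498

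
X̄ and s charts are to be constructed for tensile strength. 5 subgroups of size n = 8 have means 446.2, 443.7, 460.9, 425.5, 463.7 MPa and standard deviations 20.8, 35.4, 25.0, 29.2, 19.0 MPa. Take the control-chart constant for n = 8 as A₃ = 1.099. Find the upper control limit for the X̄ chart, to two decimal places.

X̄̄ = (446.2 + 443.7 + 460.9 + 425.5 + 463.7) / 5 = 448.0000
s̄ = (20.8 + 35.4 + 25.0 + 29.2 + 19.0) / 5 = 25.8800
UCL = X̄̄ + A₃·s̄ = 448.0000 + 1.099 × 25.8800 = 476.4421

476.44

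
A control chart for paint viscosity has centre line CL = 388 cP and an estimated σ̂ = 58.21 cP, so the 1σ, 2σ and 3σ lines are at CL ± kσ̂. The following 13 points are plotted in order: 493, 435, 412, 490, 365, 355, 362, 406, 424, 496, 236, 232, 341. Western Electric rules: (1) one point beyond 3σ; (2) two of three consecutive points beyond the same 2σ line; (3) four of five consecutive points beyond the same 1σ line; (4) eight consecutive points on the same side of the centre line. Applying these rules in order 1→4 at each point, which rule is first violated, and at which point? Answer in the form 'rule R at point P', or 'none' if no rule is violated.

Zone of each point (C = within 1σ̂, B = 1σ̂–2σ̂, A = 2σ̂–3σ̂, * = beyond 3σ̂; sign = side of CL): 1:+B, 2:+C, 3:+C, 4:+B, 5:-C, 6:-C, 7:-C, 8:+C, 9:+C, 10:+B, 11:-A, 12:-A, 13:-C
Rule 2 (two of three consecutive points beyond the same 2σ limit) is satisfied at point 12.

rule 2 at point 12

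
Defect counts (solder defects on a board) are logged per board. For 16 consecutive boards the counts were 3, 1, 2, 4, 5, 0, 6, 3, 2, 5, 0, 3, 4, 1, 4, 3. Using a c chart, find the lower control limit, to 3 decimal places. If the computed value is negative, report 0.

c̄ = (3 + 1 + 2 + 4 + 5 + 0 + 6 + 3 + 2 + 5 + 0 + 3 + 4 + 1 + 4 + 3) / 16 = 46 / 16 = 2.8750
LCL = c̄ − 3√c̄ = 2.8750 − 3 × 1.6956 = -2.2117 → 0 (cannot be negative)

0.000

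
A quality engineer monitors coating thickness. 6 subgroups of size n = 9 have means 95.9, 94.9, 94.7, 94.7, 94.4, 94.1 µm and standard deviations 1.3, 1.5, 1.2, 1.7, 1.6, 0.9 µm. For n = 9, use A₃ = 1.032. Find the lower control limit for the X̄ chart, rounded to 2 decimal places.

X̄̄ = (95.9 + 94.9 + 94.7 + 94.7 + 94.4 + 94.1) / 6 = 94.7833
s̄ = (1.3 + 1.5 + 1.2 + 1.7 + 1.6 + 0.9) / 6 = 1.3667
LCL = X̄̄ − A₃·s̄ = 94.7833 − 1.032 × 1.3667 = 93.3729

93.37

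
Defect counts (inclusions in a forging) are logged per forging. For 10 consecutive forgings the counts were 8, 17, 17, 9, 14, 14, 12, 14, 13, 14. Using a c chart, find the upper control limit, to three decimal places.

24.100

c̄ = (8 + 17 + 17 + 9 + 14 + 14 + 12 + 14 + 13 + 14) / 10 = 132 / 10 = 13.2000
UCL = c̄ + 3√c̄ = 13.2000 + 3 × √13.2000 = 13.2000 + 3 × 3.6332 = 24.0995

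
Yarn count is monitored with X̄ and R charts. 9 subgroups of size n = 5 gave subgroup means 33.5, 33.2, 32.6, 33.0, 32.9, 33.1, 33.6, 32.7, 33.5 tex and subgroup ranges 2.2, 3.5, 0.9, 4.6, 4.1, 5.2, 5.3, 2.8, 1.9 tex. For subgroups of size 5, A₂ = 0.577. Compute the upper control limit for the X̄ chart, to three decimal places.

35.078

X̄̄ = (33.5 + 33.2 + 32.6 + 33.0 + 32.9 + 33.1 + 33.6 + 32.7 + 33.5) / 9 = 298.1000 / 9 = 33.1222
R̄ = (2.2 + 3.5 + 0.9 + 4.6 + 4.1 + 5.2 + 5.3 + 2.8 + 1.9) / 9 = 30.5000 / 9 = 3.3889
UCL = X̄̄ + A₂·R̄ = 33.1222 + 0.577 × 3.3889 = 35.0776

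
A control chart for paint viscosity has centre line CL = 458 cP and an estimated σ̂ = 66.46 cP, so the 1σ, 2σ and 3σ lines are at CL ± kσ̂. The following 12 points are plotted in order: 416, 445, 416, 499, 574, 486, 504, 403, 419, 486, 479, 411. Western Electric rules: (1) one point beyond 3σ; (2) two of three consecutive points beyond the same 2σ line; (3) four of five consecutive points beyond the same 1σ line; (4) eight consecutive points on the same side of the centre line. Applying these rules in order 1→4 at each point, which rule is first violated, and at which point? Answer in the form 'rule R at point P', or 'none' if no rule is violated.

Zone of each point (C = within 1σ̂, B = 1σ̂–2σ̂, A = 2σ̂–3σ̂, * = beyond 3σ̂; sign = side of CL): 1:-C, 2:-C, 3:-C, 4:+C, 5:+B, 6:+C, 7:+C, 8:-C, 9:-C, 10:+C, 11:+C, 12:-C
No rule fires across all 12 points.

none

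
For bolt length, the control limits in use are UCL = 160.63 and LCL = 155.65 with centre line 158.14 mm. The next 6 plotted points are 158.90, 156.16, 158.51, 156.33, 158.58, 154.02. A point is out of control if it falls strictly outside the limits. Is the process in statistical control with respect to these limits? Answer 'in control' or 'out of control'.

Compare each point to [155.65, 160.63]: sample 6 = 154.02 < LCL.

out of control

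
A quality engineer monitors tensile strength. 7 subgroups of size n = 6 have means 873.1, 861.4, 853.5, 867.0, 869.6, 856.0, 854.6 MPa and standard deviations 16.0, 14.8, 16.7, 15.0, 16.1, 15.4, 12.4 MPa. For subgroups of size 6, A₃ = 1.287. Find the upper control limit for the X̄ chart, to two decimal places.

881.73

X̄̄ = (873.1 + 861.4 + 853.5 + 867.0 + 869.6 + 856.0 + 854.6) / 7 = 862.1714
s̄ = (16.0 + 14.8 + 16.7 + 15.0 + 16.1 + 15.4 + 12.4) / 7 = 15.2000
UCL = X̄̄ + A₃·s̄ = 862.1714 + 1.287 × 15.2000 = 881.7338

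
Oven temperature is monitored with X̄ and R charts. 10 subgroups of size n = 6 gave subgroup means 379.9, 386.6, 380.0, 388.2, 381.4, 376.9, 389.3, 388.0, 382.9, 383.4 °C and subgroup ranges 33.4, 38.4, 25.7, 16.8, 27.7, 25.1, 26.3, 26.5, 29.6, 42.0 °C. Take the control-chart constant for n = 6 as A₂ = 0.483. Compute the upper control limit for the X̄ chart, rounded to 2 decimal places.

X̄̄ = (379.9 + 386.6 + 380.0 + 388.2 + 381.4 + 376.9 + 389.3 + 388.0 + 382.9 + 383.4) / 10 = 3836.6000 / 10 = 383.6600
R̄ = (33.4 + 38.4 + 25.7 + 16.8 + 27.7 + 25.1 + 26.3 + 26.5 + 29.6 + 42.0) / 10 = 291.5000 / 10 = 29.1500
UCL = X̄̄ + A₂·R̄ = 383.6600 + 0.483 × 29.1500 = 397.7394

397.74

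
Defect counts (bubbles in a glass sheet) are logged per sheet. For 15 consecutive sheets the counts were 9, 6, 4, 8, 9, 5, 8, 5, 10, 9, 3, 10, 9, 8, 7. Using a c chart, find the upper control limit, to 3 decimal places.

c̄ = (9 + 6 + 4 + 8 + 9 + 5 + 8 + 5 + 10 + 9 + 3 + 10 + 9 + 8 + 7) / 15 = 110 / 15 = 7.3333
UCL = c̄ + 3√c̄ = 7.3333 + 3 × √7.3333 = 7.3333 + 3 × 2.7080 = 15.4574

15.457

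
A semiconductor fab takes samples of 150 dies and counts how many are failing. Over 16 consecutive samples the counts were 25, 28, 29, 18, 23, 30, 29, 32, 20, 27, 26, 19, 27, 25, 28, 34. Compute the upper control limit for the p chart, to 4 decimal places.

0.2681

p̄ = Σdᵢ / (k·n) = 420 / (16 × 150) = 0.17500
UCL = p̄ + 3·√(p̄(1−p̄)/n) = 0.17500 + 3 × √(0.17500×0.82500/150) = 0.17500 + 3 × 0.03102 = 0.26807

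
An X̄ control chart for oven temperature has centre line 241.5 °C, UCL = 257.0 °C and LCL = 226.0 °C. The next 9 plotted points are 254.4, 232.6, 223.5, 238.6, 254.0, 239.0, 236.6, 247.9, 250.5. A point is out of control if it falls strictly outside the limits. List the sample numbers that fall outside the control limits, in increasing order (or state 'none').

3

Compare each point to [226.0, 257.0]: sample 3 = 223.5 < LCL.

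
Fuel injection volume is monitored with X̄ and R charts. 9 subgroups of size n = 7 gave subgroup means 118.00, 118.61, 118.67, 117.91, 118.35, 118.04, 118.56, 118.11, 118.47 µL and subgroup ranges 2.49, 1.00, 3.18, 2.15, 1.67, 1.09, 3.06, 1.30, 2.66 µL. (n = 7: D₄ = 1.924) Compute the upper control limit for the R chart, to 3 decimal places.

3.976

R̄ = (2.49 + 1.00 + 3.18 + 2.15 + 1.67 + 1.09 + 3.06 + 1.30 + 2.66) / 9 = 18.6000 / 9 = 2.0667
UCL_R = D₄·R̄ = 1.924 × 2.0667 = 3.9763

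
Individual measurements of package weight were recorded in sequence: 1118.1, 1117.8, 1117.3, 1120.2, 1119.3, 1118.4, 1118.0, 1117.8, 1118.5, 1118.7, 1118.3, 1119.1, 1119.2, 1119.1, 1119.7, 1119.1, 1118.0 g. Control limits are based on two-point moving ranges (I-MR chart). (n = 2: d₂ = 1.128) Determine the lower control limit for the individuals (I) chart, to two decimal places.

X̄ = (1118.1 + 1117.8 + 1117.3 + 1120.2 + 1119.3 + 1118.4 + 1118.0 + 1117.8 + 1118.5 + 1118.7 + 1118.3 + 1119.1 + 1119.2 + 1119.1 + 1119.7 + 1119.1 + 1118.0) / 17 = 1118.6235
Moving ranges: 0.3, 0.5, 2.9, 0.9, 0.9, 0.4, 0.2, 0.7, 0.2, 0.4, 0.8, 0.1, 0.1, 0.6, 0.6, 1.1; M̄R̄ = 10.7000 / 16 = 0.6687
LCL = X̄ − 3·M̄R̄/d₂ = 1118.6235 − 3 × 0.6687 / 1.128 = 1116.8449

1116.84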